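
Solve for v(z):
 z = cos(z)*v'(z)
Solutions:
 v(z) = C1 + Integral(z/cos(z), z)


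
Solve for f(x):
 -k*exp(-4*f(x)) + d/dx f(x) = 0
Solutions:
 f(x) = log(-I*(C1 + 4*k*x)^(1/4))
 f(x) = log(I*(C1 + 4*k*x)^(1/4))
 f(x) = log(-(C1 + 4*k*x)^(1/4))
 f(x) = log(C1 + 4*k*x)/4


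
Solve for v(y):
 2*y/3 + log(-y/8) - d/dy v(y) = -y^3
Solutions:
 v(y) = C1 + y^4/4 + y^2/3 + y*log(-y) + y*(-3*log(2) - 1)


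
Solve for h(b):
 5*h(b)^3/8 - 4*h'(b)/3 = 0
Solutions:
 h(b) = -4*sqrt(-1/(C1 + 15*b))
 h(b) = 4*sqrt(-1/(C1 + 15*b))


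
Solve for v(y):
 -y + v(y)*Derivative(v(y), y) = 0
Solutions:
 v(y) = -sqrt(C1 + y^2)
 v(y) = sqrt(C1 + y^2)


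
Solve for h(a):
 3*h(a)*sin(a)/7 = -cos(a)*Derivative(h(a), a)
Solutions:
 h(a) = C1*cos(a)^(3/7)


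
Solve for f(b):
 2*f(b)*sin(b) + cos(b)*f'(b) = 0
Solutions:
 f(b) = C1*cos(b)^2


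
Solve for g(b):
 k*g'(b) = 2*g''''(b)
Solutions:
 g(b) = C1 + C2*exp(2^(2/3)*b*k^(1/3)/2) + C3*exp(2^(2/3)*b*k^(1/3)*(-1 + sqrt(3)*I)/4) + C4*exp(-2^(2/3)*b*k^(1/3)*(1 + sqrt(3)*I)/4)


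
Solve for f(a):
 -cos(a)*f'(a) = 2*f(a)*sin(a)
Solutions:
 f(a) = C1*cos(a)^2


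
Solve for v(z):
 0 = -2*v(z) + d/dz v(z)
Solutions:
 v(z) = C1*exp(2*z)


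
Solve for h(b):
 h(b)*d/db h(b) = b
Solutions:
 h(b) = -sqrt(C1 + b^2)
 h(b) = sqrt(C1 + b^2)


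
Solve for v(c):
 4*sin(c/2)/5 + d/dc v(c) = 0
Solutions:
 v(c) = C1 + 8*cos(c/2)/5


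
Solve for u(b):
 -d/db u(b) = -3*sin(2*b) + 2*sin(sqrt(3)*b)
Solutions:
 u(b) = C1 - 3*cos(2*b)/2 + 2*sqrt(3)*cos(sqrt(3)*b)/3


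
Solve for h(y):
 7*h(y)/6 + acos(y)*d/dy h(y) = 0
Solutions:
 h(y) = C1*exp(-7*Integral(1/acos(y), y)/6)


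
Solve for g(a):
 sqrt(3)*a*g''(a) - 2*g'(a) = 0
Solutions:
 g(a) = C1 + C2*a^(1 + 2*sqrt(3)/3)


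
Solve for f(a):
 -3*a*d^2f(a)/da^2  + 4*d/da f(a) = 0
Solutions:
 f(a) = C1 + C2*a^(7/3)


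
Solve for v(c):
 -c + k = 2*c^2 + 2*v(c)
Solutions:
 v(c) = -c^2 - c/2 + k/2


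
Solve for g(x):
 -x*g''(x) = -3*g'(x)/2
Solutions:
 g(x) = C1 + C2*x^(5/2)


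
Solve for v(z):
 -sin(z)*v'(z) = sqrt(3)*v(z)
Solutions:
 v(z) = C1*(cos(z) + 1)^(sqrt(3)/2)/(cos(z) - 1)^(sqrt(3)/2)


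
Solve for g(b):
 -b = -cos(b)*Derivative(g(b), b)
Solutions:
 g(b) = C1 + Integral(b/cos(b), b)


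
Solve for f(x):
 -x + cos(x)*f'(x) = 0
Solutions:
 f(x) = C1 + Integral(x/cos(x), x)


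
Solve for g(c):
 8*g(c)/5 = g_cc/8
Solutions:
 g(c) = C1*exp(-8*sqrt(5)*c/5) + C2*exp(8*sqrt(5)*c/5)


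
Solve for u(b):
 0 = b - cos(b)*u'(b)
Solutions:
 u(b) = C1 + Integral(b/cos(b), b)


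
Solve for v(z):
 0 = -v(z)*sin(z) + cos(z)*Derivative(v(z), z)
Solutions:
 v(z) = C1/cos(z)


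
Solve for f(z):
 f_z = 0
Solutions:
 f(z) = C1


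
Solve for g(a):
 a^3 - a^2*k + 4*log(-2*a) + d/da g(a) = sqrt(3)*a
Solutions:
 g(a) = C1 - a^4/4 + a^3*k/3 + sqrt(3)*a^2/2 - 4*a*log(-a) + 4*a*(1 - log(2))


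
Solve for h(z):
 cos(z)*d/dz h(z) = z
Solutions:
 h(z) = C1 + Integral(z/cos(z), z)


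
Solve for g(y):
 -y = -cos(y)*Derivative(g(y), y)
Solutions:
 g(y) = C1 + Integral(y/cos(y), y)


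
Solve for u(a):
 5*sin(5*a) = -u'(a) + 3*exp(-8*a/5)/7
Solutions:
 u(a) = C1 + cos(5*a) - 15*exp(-8*a/5)/56


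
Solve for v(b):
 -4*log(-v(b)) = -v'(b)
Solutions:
 -li(-v(b)) = C1 + 4*b


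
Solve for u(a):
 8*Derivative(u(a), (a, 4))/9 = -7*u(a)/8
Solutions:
 u(a) = (C1*sin(sqrt(3)*7^(1/4)*a/4) + C2*cos(sqrt(3)*7^(1/4)*a/4))*exp(-sqrt(3)*7^(1/4)*a/4) + (C3*sin(sqrt(3)*7^(1/4)*a/4) + C4*cos(sqrt(3)*7^(1/4)*a/4))*exp(sqrt(3)*7^(1/4)*a/4)


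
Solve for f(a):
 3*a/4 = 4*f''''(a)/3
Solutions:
 f(a) = C1 + C2*a + C3*a^2 + C4*a^3 + 3*a^5/640


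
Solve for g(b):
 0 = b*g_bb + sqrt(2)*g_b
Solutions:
 g(b) = C1 + C2*b^(1 - sqrt(2))


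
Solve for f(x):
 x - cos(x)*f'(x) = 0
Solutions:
 f(x) = C1 + Integral(x/cos(x), x)


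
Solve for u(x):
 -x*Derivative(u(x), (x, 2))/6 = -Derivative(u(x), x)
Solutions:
 u(x) = C1 + C2*x^7


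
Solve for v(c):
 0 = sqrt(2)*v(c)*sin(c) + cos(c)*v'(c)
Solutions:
 v(c) = C1*cos(c)^(sqrt(2))


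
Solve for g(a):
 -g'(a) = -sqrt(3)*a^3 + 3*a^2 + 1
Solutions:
 g(a) = C1 + sqrt(3)*a^4/4 - a^3 - a


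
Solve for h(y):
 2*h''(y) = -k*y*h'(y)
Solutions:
 h(y) = Piecewise((-sqrt(pi)*C1*erf(sqrt(k)*y/2)/sqrt(k) - C2, (k > 0) | (k < 0)), (-C1*y - C2, True))


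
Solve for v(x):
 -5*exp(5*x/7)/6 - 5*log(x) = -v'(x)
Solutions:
 v(x) = C1 + 5*x*log(x) - 5*x + 7*exp(5*x/7)/6


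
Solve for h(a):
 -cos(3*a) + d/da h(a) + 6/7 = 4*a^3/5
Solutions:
 h(a) = C1 + a^4/5 - 6*a/7 + sin(3*a)/3


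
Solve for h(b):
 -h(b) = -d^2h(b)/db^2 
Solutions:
 h(b) = C1*exp(-b) + C2*exp(b)


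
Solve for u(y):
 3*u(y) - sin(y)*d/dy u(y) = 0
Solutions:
 u(y) = C1*(cos(y) - 1)^(3/2)/(cos(y) + 1)^(3/2)


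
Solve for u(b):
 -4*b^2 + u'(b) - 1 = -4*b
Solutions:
 u(b) = C1 + 4*b^3/3 - 2*b^2 + b


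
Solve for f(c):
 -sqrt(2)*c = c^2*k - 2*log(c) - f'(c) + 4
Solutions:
 f(c) = C1 + c^3*k/3 + sqrt(2)*c^2/2 - 2*c*log(c) + 6*c


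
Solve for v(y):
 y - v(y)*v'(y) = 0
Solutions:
 v(y) = -sqrt(C1 + y^2)
 v(y) = sqrt(C1 + y^2)


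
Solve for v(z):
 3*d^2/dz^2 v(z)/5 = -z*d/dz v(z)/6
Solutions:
 v(z) = C1 + C2*erf(sqrt(5)*z/6)


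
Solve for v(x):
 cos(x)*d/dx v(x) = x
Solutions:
 v(x) = C1 + Integral(x/cos(x), x)


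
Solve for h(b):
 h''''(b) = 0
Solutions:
 h(b) = C1 + C2*b + C3*b^2 + C4*b^3


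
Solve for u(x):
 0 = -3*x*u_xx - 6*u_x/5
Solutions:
 u(x) = C1 + C2*x^(3/5)


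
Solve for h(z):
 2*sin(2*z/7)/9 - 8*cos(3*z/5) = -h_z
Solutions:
 h(z) = C1 + 40*sin(3*z/5)/3 + 7*cos(2*z/7)/9


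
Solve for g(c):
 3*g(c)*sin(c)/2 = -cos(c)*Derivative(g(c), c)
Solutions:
 g(c) = C1*cos(c)^(3/2)


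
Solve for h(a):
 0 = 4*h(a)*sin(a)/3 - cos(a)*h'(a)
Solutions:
 h(a) = C1/cos(a)^(4/3)


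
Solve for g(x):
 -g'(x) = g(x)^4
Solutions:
 g(x) = (-3^(2/3) - 3*3^(1/6)*I)*(1/(C1 + x))^(1/3)/6
 g(x) = (-3^(2/3) + 3*3^(1/6)*I)*(1/(C1 + x))^(1/3)/6
 g(x) = (1/(C1 + 3*x))^(1/3)


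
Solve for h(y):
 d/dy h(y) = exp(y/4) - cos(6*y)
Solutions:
 h(y) = C1 + 4*exp(y/4) - sin(6*y)/6


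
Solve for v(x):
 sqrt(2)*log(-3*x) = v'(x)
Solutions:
 v(x) = C1 + sqrt(2)*x*log(-x) + sqrt(2)*x*(-1 + log(3))


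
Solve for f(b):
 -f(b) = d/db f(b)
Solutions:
 f(b) = C1*exp(-b)


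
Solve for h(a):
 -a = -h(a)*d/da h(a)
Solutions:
 h(a) = -sqrt(C1 + a^2)
 h(a) = sqrt(C1 + a^2)


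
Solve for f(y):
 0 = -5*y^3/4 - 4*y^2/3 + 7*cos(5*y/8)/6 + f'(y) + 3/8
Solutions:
 f(y) = C1 + 5*y^4/16 + 4*y^3/9 - 3*y/8 - 28*sin(5*y/8)/15


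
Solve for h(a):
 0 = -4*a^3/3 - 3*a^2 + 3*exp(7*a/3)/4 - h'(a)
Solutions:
 h(a) = C1 - a^4/3 - a^3 + 9*exp(7*a/3)/28


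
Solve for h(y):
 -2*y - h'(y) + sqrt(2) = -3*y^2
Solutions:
 h(y) = C1 + y^3 - y^2 + sqrt(2)*y


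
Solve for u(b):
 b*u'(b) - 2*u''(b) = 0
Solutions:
 u(b) = C1 + C2*erfi(b/2)


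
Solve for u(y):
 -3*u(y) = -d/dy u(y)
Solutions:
 u(y) = C1*exp(3*y)


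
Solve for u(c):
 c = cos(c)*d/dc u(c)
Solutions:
 u(c) = C1 + Integral(c/cos(c), c)


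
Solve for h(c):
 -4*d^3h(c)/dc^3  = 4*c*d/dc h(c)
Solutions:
 h(c) = C1 + Integral(C2*airyai(-c) + C3*airybi(-c), c)


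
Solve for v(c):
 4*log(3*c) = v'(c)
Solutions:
 v(c) = C1 + 4*c*log(c) - 4*c + c*log(81)


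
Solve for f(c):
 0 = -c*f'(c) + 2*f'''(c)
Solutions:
 f(c) = C1 + Integral(C2*airyai(2^(2/3)*c/2) + C3*airybi(2^(2/3)*c/2), c)


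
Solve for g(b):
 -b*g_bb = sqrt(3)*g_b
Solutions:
 g(b) = C1 + C2*b^(1 - sqrt(3))


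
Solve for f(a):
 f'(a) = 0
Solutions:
 f(a) = C1


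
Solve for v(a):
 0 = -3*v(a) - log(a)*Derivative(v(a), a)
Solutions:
 v(a) = C1*exp(-3*li(a))


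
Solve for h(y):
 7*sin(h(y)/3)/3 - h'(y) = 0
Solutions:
 -7*y/3 + 3*log(cos(h(y)/3) - 1)/2 - 3*log(cos(h(y)/3) + 1)/2 = C1


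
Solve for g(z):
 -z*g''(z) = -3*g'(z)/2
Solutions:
 g(z) = C1 + C2*z^(5/2)


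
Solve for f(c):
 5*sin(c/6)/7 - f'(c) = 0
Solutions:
 f(c) = C1 - 30*cos(c/6)/7


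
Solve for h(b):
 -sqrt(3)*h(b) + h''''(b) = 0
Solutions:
 h(b) = C1*exp(-3^(1/8)*b) + C2*exp(3^(1/8)*b) + C3*sin(3^(1/8)*b) + C4*cos(3^(1/8)*b)


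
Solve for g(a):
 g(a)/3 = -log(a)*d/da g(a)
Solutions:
 g(a) = C1*exp(-li(a)/3)


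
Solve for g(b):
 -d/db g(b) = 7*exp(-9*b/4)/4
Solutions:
 g(b) = C1 + 7*exp(-9*b/4)/9


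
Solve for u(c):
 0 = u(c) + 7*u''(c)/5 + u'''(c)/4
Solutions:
 u(c) = C1*exp(c*(-56 + 392*2^(2/3)/(15*sqrt(379905) + 14351)^(1/3) + 2^(1/3)*(15*sqrt(379905) + 14351)^(1/3))/30)*sin(2^(1/3)*sqrt(3)*c*(-(15*sqrt(379905) + 14351)^(1/3) + 392*2^(1/3)/(15*sqrt(379905) + 14351)^(1/3))/30) + C2*exp(c*(-56 + 392*2^(2/3)/(15*sqrt(379905) + 14351)^(1/3) + 2^(1/3)*(15*sqrt(379905) + 14351)^(1/3))/30)*cos(2^(1/3)*sqrt(3)*c*(-(15*sqrt(379905) + 14351)^(1/3) + 392*2^(1/3)/(15*sqrt(379905) + 14351)^(1/3))/30) + C3*exp(-c*(392*2^(2/3)/(15*sqrt(379905) + 14351)^(1/3) + 28 + 2^(1/3)*(15*sqrt(379905) + 14351)^(1/3))/15)


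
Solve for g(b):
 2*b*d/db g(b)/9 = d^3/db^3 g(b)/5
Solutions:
 g(b) = C1 + Integral(C2*airyai(30^(1/3)*b/3) + C3*airybi(30^(1/3)*b/3), b)


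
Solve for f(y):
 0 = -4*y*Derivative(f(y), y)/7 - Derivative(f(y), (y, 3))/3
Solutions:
 f(y) = C1 + Integral(C2*airyai(-12^(1/3)*7^(2/3)*y/7) + C3*airybi(-12^(1/3)*7^(2/3)*y/7), y)


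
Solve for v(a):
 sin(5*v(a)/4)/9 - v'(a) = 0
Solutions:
 -a/9 + 2*log(cos(5*v(a)/4) - 1)/5 - 2*log(cos(5*v(a)/4) + 1)/5 = C1


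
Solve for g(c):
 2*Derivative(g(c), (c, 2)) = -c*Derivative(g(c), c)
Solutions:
 g(c) = C1 + C2*erf(c/2)


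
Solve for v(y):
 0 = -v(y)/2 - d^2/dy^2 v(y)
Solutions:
 v(y) = C1*sin(sqrt(2)*y/2) + C2*cos(sqrt(2)*y/2)


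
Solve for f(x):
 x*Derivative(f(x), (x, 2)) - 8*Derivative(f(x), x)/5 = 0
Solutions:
 f(x) = C1 + C2*x^(13/5)


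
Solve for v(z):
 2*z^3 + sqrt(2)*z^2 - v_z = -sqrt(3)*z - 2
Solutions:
 v(z) = C1 + z^4/2 + sqrt(2)*z^3/3 + sqrt(3)*z^2/2 + 2*z


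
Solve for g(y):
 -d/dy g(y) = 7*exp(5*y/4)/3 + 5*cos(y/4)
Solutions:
 g(y) = C1 - 28*exp(5*y/4)/15 - 20*sin(y/4)


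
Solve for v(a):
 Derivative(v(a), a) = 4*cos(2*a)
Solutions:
 v(a) = C1 + 2*sin(2*a)


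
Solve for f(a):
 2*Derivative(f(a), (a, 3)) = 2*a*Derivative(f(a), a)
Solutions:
 f(a) = C1 + Integral(C2*airyai(a) + C3*airybi(a), a)


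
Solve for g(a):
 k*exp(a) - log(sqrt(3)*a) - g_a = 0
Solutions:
 g(a) = C1 - a*log(a) + a*(1 - log(3)/2) + k*exp(a)


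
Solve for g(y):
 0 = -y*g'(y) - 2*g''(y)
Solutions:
 g(y) = C1 + C2*erf(y/2)


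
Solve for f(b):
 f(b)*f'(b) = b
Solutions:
 f(b) = -sqrt(C1 + b^2)
 f(b) = sqrt(C1 + b^2)


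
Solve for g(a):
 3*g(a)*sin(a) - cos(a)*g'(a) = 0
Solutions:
 g(a) = C1/cos(a)^3


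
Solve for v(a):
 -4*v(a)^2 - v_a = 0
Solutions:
 v(a) = 1/(C1 + 4*a)


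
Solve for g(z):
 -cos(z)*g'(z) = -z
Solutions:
 g(z) = C1 + Integral(z/cos(z), z)


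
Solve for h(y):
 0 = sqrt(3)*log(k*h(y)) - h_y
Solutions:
 li(k*h(y))/k = C1 + sqrt(3)*y


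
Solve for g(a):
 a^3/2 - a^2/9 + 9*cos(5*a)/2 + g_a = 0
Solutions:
 g(a) = C1 - a^4/8 + a^3/27 - 9*sin(5*a)/10


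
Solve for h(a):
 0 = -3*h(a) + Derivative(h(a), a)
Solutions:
 h(a) = C1*exp(3*a)


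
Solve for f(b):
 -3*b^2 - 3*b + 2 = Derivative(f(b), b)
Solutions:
 f(b) = C1 - b^3 - 3*b^2/2 + 2*b


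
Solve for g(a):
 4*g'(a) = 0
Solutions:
 g(a) = C1


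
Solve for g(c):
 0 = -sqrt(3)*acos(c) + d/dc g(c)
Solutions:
 g(c) = C1 + sqrt(3)*(c*acos(c) - sqrt(1 - c^2))


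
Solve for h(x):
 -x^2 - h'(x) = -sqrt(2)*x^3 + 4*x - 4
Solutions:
 h(x) = C1 + sqrt(2)*x^4/4 - x^3/3 - 2*x^2 + 4*x


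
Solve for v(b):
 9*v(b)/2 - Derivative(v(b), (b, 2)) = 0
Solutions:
 v(b) = C1*exp(-3*sqrt(2)*b/2) + C2*exp(3*sqrt(2)*b/2)


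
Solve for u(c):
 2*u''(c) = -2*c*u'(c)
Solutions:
 u(c) = C1 + C2*erf(sqrt(2)*c/2)


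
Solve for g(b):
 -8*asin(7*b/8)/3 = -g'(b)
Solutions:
 g(b) = C1 + 8*b*asin(7*b/8)/3 + 8*sqrt(64 - 49*b^2)/21


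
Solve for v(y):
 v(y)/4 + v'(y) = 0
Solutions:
 v(y) = C1*exp(-y/4)


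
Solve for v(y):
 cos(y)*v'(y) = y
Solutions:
 v(y) = C1 + Integral(y/cos(y), y)


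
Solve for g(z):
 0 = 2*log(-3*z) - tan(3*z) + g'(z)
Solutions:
 g(z) = C1 - 2*z*log(-z) - 2*z*log(3) + 2*z - log(cos(3*z))/3


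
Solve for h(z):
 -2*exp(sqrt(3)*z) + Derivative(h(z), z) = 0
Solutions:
 h(z) = C1 + 2*sqrt(3)*exp(sqrt(3)*z)/3


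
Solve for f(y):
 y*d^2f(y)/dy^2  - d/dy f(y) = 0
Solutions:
 f(y) = C1 + C2*y^2


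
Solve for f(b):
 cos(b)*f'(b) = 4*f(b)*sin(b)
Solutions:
 f(b) = C1/cos(b)^4


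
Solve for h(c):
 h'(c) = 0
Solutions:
 h(c) = C1


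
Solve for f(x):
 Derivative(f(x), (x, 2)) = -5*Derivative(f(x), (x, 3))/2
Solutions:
 f(x) = C1 + C2*x + C3*exp(-2*x/5)


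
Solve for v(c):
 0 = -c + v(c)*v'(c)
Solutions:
 v(c) = -sqrt(C1 + c^2)
 v(c) = sqrt(C1 + c^2)


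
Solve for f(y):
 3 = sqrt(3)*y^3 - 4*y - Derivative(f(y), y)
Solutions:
 f(y) = C1 + sqrt(3)*y^4/4 - 2*y^2 - 3*y


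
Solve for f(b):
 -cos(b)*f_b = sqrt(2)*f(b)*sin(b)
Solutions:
 f(b) = C1*cos(b)^(sqrt(2))


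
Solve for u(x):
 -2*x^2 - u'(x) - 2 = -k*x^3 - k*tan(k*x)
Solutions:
 u(x) = C1 + k*x^4/4 + k*Piecewise((-log(cos(k*x))/k, Ne(k, 0)), (0, True)) - 2*x^3/3 - 2*x


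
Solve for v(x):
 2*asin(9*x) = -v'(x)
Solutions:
 v(x) = C1 - 2*x*asin(9*x) - 2*sqrt(1 - 81*x^2)/9


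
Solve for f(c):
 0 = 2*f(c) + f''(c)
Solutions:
 f(c) = C1*sin(sqrt(2)*c) + C2*cos(sqrt(2)*c)


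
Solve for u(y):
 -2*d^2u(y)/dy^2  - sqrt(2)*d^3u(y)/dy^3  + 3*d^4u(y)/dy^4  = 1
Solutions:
 u(y) = C1 + C2*y + C3*exp(y*(sqrt(2) + sqrt(26))/6) + C4*exp(y*(-sqrt(26) + sqrt(2))/6) - y^2/4


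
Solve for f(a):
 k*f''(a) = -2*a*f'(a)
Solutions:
 f(a) = C1 + C2*sqrt(k)*erf(a*sqrt(1/k))


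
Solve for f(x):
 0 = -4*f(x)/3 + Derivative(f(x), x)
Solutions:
 f(x) = C1*exp(4*x/3)


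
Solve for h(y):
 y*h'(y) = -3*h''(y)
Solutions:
 h(y) = C1 + C2*erf(sqrt(6)*y/6)


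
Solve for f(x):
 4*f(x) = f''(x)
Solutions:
 f(x) = C1*exp(-2*x) + C2*exp(2*x)


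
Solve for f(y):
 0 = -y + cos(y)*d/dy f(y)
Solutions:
 f(y) = C1 + Integral(y/cos(y), y)


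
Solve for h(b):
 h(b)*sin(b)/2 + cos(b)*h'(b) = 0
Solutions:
 h(b) = C1*sqrt(cos(b))


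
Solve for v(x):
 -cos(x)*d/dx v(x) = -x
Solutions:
 v(x) = C1 + Integral(x/cos(x), x)


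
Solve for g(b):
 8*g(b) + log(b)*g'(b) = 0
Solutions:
 g(b) = C1*exp(-8*li(b))


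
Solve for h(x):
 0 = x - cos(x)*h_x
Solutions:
 h(x) = C1 + Integral(x/cos(x), x)


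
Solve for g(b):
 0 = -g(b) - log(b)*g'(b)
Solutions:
 g(b) = C1*exp(-li(b))


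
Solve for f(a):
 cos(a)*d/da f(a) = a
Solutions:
 f(a) = C1 + Integral(a/cos(a), a)


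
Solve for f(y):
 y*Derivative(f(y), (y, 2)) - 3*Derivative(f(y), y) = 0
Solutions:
 f(y) = C1 + C2*y^4


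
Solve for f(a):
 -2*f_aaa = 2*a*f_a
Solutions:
 f(a) = C1 + Integral(C2*airyai(-a) + C3*airybi(-a), a)


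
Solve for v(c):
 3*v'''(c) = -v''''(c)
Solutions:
 v(c) = C1 + C2*c + C3*c^2 + C4*exp(-3*c)


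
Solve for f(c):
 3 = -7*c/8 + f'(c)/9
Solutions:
 f(c) = C1 + 63*c^2/16 + 27*c


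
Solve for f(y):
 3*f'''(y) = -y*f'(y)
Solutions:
 f(y) = C1 + Integral(C2*airyai(-3^(2/3)*y/3) + C3*airybi(-3^(2/3)*y/3), y)


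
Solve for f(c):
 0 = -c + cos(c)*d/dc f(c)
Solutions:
 f(c) = C1 + Integral(c/cos(c), c)


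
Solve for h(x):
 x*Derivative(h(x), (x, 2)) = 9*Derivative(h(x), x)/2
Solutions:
 h(x) = C1 + C2*x^(11/2)


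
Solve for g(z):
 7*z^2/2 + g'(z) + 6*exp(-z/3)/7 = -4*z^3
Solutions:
 g(z) = C1 - z^4 - 7*z^3/6 + 18*exp(-z/3)/7


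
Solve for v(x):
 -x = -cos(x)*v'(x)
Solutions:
 v(x) = C1 + Integral(x/cos(x), x)


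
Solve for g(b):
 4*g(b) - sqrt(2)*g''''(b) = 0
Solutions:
 g(b) = C1*exp(-2^(3/8)*b) + C2*exp(2^(3/8)*b) + C3*sin(2^(3/8)*b) + C4*cos(2^(3/8)*b)


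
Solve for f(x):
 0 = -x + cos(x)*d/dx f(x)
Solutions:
 f(x) = C1 + Integral(x/cos(x), x)


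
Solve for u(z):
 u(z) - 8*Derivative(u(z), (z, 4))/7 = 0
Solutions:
 u(z) = C1*exp(-14^(1/4)*z/2) + C2*exp(14^(1/4)*z/2) + C3*sin(14^(1/4)*z/2) + C4*cos(14^(1/4)*z/2)


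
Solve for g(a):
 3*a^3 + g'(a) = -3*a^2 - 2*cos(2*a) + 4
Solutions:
 g(a) = C1 - 3*a^4/4 - a^3 + 4*a - sin(2*a)


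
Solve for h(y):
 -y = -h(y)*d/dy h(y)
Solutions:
 h(y) = -sqrt(C1 + y^2)
 h(y) = sqrt(C1 + y^2)


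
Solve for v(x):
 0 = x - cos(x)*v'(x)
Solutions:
 v(x) = C1 + Integral(x/cos(x), x)


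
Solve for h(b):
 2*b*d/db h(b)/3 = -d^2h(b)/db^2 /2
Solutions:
 h(b) = C1 + C2*erf(sqrt(6)*b/3)


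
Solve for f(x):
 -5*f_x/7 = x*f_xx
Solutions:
 f(x) = C1 + C2*x^(2/7)


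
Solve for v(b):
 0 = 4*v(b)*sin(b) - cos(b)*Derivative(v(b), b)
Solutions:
 v(b) = C1/cos(b)^4


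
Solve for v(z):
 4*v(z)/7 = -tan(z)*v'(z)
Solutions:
 v(z) = C1/sin(z)^(4/7)


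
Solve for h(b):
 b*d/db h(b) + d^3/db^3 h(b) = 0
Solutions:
 h(b) = C1 + Integral(C2*airyai(-b) + C3*airybi(-b), b)


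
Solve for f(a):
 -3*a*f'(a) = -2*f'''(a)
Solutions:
 f(a) = C1 + Integral(C2*airyai(2^(2/3)*3^(1/3)*a/2) + C3*airybi(2^(2/3)*3^(1/3)*a/2), a)


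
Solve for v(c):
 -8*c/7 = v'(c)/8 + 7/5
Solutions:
 v(c) = C1 - 32*c^2/7 - 56*c/5


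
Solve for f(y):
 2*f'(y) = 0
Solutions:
 f(y) = C1


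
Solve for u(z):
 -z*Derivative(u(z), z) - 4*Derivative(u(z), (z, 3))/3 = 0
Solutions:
 u(z) = C1 + Integral(C2*airyai(-6^(1/3)*z/2) + C3*airybi(-6^(1/3)*z/2), z)


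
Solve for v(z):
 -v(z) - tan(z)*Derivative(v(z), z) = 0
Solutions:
 v(z) = C1/sin(z)


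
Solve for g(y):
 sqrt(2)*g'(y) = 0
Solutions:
 g(y) = C1


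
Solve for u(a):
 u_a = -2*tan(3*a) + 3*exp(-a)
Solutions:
 u(a) = C1 - log(tan(3*a)^2 + 1)/3 - 3*exp(-a)


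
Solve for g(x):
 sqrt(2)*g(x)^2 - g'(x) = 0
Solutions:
 g(x) = -1/(C1 + sqrt(2)*x)


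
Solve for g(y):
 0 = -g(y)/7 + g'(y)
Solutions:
 g(y) = C1*exp(y/7)


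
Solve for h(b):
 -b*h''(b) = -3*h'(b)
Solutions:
 h(b) = C1 + C2*b^4


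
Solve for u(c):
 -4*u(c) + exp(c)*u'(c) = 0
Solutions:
 u(c) = C1*exp(-4*exp(-c))


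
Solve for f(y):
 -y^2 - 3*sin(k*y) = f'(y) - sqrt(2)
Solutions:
 f(y) = C1 - y^3/3 + sqrt(2)*y + 3*cos(k*y)/k


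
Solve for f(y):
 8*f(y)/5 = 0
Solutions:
 f(y) = 0


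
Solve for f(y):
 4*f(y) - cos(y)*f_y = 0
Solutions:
 f(y) = C1*(sin(y)^2 + 2*sin(y) + 1)/(sin(y)^2 - 2*sin(y) + 1)


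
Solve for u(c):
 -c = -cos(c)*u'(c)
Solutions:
 u(c) = C1 + Integral(c/cos(c), c)


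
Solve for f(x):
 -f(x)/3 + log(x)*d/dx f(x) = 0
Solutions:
 f(x) = C1*exp(li(x)/3)


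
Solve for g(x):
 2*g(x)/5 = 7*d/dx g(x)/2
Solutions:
 g(x) = C1*exp(4*x/35)


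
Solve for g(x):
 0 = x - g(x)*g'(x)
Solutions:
 g(x) = -sqrt(C1 + x^2)
 g(x) = sqrt(C1 + x^2)


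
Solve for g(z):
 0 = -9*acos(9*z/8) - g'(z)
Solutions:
 g(z) = C1 - 9*z*acos(9*z/8) + sqrt(64 - 81*z^2)


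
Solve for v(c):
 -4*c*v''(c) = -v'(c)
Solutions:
 v(c) = C1 + C2*c^(5/4)


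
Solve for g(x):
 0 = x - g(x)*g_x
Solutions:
 g(x) = -sqrt(C1 + x^2)
 g(x) = sqrt(C1 + x^2)


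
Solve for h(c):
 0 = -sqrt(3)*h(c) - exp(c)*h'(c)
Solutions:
 h(c) = C1*exp(sqrt(3)*exp(-c))


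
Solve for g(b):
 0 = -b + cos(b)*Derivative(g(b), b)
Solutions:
 g(b) = C1 + Integral(b/cos(b), b)


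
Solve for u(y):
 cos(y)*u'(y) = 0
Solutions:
 u(y) = C1


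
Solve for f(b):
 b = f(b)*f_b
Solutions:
 f(b) = -sqrt(C1 + b^2)
 f(b) = sqrt(C1 + b^2)


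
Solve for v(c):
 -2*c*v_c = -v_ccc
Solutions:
 v(c) = C1 + Integral(C2*airyai(2^(1/3)*c) + C3*airybi(2^(1/3)*c), c)


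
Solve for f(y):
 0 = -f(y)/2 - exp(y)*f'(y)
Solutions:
 f(y) = C1*exp(exp(-y)/2)


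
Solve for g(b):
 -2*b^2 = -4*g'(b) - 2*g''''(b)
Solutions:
 g(b) = C1 + C4*exp(-2^(1/3)*b) + b^3/6 + (C2*sin(2^(1/3)*sqrt(3)*b/2) + C3*cos(2^(1/3)*sqrt(3)*b/2))*exp(2^(1/3)*b/2)


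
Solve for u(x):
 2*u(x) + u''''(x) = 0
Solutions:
 u(x) = (C1*sin(2^(3/4)*x/2) + C2*cos(2^(3/4)*x/2))*exp(-2^(3/4)*x/2) + (C3*sin(2^(3/4)*x/2) + C4*cos(2^(3/4)*x/2))*exp(2^(3/4)*x/2)


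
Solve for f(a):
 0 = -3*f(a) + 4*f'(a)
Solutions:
 f(a) = C1*exp(3*a/4)


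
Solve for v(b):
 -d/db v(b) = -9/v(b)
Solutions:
 v(b) = -sqrt(C1 + 18*b)
 v(b) = sqrt(C1 + 18*b)


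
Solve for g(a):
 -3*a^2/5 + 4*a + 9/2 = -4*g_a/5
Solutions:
 g(a) = C1 + a^3/4 - 5*a^2/2 - 45*a/8


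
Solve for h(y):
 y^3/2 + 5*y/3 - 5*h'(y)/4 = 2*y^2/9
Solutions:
 h(y) = C1 + y^4/10 - 8*y^3/135 + 2*y^2/3


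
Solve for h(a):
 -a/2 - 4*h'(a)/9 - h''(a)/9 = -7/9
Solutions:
 h(a) = C1 + C2*exp(-4*a) - 9*a^2/16 + 65*a/32


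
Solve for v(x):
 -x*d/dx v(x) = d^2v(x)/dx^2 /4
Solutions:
 v(x) = C1 + C2*erf(sqrt(2)*x)


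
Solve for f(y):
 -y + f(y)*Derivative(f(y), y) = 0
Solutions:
 f(y) = -sqrt(C1 + y^2)
 f(y) = sqrt(C1 + y^2)


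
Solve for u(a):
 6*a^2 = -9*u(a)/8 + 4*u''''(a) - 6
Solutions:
 u(a) = C1*exp(-2^(3/4)*sqrt(3)*a/4) + C2*exp(2^(3/4)*sqrt(3)*a/4) + C3*sin(2^(3/4)*sqrt(3)*a/4) + C4*cos(2^(3/4)*sqrt(3)*a/4) - 16*a^2/3 - 16/3


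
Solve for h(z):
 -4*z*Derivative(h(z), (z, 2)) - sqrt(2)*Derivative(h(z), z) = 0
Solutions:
 h(z) = C1 + C2*z^(1 - sqrt(2)/4)


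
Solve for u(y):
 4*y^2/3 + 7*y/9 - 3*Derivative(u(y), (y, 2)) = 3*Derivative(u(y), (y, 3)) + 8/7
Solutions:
 u(y) = C1 + C2*y + C3*exp(-y) + y^4/27 - 17*y^3/162 + 47*y^2/378


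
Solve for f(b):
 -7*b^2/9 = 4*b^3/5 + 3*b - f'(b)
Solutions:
 f(b) = C1 + b^4/5 + 7*b^3/27 + 3*b^2/2


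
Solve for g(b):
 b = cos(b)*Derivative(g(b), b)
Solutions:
 g(b) = C1 + Integral(b/cos(b), b)


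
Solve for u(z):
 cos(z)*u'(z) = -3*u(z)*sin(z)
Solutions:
 u(z) = C1*cos(z)^3


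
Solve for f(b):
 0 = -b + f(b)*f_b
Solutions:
 f(b) = -sqrt(C1 + b^2)
 f(b) = sqrt(C1 + b^2)


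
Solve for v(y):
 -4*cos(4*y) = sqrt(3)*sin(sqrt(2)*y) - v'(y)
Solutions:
 v(y) = C1 + sin(4*y) - sqrt(6)*cos(sqrt(2)*y)/2


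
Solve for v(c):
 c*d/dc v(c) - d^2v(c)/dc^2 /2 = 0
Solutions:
 v(c) = C1 + C2*erfi(c)


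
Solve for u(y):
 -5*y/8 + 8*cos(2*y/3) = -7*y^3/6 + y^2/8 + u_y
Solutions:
 u(y) = C1 + 7*y^4/24 - y^3/24 - 5*y^2/16 + 12*sin(2*y/3)


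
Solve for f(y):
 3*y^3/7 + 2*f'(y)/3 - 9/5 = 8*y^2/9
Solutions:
 f(y) = C1 - 9*y^4/56 + 4*y^3/9 + 27*y/10


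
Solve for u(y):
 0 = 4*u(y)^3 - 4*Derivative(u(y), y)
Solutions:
 u(y) = -sqrt(2)*sqrt(-1/(C1 + y))/2
 u(y) = sqrt(2)*sqrt(-1/(C1 + y))/2


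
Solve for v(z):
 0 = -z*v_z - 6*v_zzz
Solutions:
 v(z) = C1 + Integral(C2*airyai(-6^(2/3)*z/6) + C3*airybi(-6^(2/3)*z/6), z)


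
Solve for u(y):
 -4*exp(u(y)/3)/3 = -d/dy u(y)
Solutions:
 u(y) = 3*log(-1/(C1 + 4*y)) + 6*log(3)


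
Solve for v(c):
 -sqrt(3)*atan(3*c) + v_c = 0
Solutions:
 v(c) = C1 + sqrt(3)*(c*atan(3*c) - log(9*c^2 + 1)/6)


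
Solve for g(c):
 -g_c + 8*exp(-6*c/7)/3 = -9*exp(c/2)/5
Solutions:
 g(c) = C1 + 18*exp(c/2)/5 - 28*exp(-6*c/7)/9


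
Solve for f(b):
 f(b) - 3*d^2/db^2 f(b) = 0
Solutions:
 f(b) = C1*exp(-sqrt(3)*b/3) + C2*exp(sqrt(3)*b/3)


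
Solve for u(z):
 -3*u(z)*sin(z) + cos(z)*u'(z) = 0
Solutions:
 u(z) = C1/cos(z)^3


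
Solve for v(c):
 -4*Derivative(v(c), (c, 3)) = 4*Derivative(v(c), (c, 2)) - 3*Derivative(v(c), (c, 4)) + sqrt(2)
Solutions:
 v(c) = C1 + C2*c + C3*exp(-2*c/3) + C4*exp(2*c) - sqrt(2)*c^2/8


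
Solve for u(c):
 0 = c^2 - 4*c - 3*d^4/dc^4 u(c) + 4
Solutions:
 u(c) = C1 + C2*c + C3*c^2 + C4*c^3 + c^6/1080 - c^5/90 + c^4/18


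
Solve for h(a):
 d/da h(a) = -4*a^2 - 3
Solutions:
 h(a) = C1 - 4*a^3/3 - 3*a


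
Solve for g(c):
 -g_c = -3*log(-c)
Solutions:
 g(c) = C1 + 3*c*log(-c) - 3*c


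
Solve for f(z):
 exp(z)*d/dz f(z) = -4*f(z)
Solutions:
 f(z) = C1*exp(4*exp(-z))


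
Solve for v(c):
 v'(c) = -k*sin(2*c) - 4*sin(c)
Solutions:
 v(c) = C1 - k*sin(c)^2 + 4*cos(c)


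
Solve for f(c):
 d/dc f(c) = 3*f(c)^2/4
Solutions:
 f(c) = -4/(C1 + 3*c)


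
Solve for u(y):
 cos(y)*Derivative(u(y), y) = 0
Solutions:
 u(y) = C1


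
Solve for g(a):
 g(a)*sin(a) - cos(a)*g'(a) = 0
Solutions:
 g(a) = C1/cos(a)


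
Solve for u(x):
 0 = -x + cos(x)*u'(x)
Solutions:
 u(x) = C1 + Integral(x/cos(x), x)


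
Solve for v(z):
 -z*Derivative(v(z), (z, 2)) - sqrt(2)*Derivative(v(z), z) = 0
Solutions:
 v(z) = C1 + C2*z^(1 - sqrt(2))


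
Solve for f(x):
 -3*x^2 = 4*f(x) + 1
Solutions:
 f(x) = -3*x^2/4 - 1/4


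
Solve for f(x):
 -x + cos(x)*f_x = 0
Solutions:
 f(x) = C1 + Integral(x/cos(x), x)


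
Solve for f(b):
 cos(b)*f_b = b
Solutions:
 f(b) = C1 + Integral(b/cos(b), b)


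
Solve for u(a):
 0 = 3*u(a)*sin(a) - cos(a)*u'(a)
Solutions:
 u(a) = C1/cos(a)^3


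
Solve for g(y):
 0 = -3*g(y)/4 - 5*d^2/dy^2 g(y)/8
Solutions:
 g(y) = C1*sin(sqrt(30)*y/5) + C2*cos(sqrt(30)*y/5)


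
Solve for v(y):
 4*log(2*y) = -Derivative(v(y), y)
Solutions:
 v(y) = C1 - 4*y*log(y) - y*log(16) + 4*y


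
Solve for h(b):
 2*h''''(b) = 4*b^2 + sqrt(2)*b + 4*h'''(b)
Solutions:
 h(b) = C1 + C2*b + C3*b^2 + C4*exp(2*b) - b^5/60 + b^4*(-4 - sqrt(2))/96 + b^3*(-4 - sqrt(2))/48


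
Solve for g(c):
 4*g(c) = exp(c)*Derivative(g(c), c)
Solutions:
 g(c) = C1*exp(-4*exp(-c))


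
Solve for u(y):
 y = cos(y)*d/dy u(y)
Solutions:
 u(y) = C1 + Integral(y/cos(y), y)


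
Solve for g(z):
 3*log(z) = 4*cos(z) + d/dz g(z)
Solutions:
 g(z) = C1 + 3*z*log(z) - 3*z - 4*sin(z)


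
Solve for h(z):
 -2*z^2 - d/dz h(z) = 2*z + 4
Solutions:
 h(z) = C1 - 2*z^3/3 - z^2 - 4*z


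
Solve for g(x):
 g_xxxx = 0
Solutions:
 g(x) = C1 + C2*x + C3*x^2 + C4*x^3


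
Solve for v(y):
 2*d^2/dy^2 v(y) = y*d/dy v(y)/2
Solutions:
 v(y) = C1 + C2*erfi(sqrt(2)*y/4)


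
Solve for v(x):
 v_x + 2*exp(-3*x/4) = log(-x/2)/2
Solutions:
 v(x) = C1 + x*log(-x)/2 + x*(-1 - log(2))/2 + 8*exp(-3*x/4)/3


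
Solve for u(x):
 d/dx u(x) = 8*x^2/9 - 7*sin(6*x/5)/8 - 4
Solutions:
 u(x) = C1 + 8*x^3/27 - 4*x + 35*cos(6*x/5)/48


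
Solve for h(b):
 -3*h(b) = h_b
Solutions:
 h(b) = C1*exp(-3*b)


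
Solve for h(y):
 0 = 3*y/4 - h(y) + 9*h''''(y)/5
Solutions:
 h(y) = C1*exp(-sqrt(3)*5^(1/4)*y/3) + C2*exp(sqrt(3)*5^(1/4)*y/3) + C3*sin(sqrt(3)*5^(1/4)*y/3) + C4*cos(sqrt(3)*5^(1/4)*y/3) + 3*y/4


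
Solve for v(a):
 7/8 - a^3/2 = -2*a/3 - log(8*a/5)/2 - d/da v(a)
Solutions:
 v(a) = C1 + a^4/8 - a^2/3 - a*log(a)/2 - 3*a*log(2)/2 - 3*a/8 + a*log(5)/2


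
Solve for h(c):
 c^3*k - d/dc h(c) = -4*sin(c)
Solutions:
 h(c) = C1 + c^4*k/4 - 4*cos(c)


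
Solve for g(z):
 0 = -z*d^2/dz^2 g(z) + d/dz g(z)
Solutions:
 g(z) = C1 + C2*z^2


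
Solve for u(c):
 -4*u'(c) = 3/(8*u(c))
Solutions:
 u(c) = -sqrt(C1 - 3*c)/4
 u(c) = sqrt(C1 - 3*c)/4


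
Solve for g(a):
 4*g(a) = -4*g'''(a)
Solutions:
 g(a) = C3*exp(-a) + (C1*sin(sqrt(3)*a/2) + C2*cos(sqrt(3)*a/2))*exp(a/2)


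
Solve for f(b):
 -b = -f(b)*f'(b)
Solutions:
 f(b) = -sqrt(C1 + b^2)
 f(b) = sqrt(C1 + b^2)


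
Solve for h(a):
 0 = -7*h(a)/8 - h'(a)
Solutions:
 h(a) = C1*exp(-7*a/8)


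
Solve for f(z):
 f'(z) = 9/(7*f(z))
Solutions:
 f(z) = -sqrt(C1 + 126*z)/7
 f(z) = sqrt(C1 + 126*z)/7


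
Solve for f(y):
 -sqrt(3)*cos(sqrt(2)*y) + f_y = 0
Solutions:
 f(y) = C1 + sqrt(6)*sin(sqrt(2)*y)/2


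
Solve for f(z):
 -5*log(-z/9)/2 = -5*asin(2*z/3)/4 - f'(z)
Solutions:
 f(z) = C1 + 5*z*log(-z)/2 - 5*z*asin(2*z/3)/4 - 5*z*log(3) - 5*z/2 - 5*sqrt(9 - 4*z^2)/8


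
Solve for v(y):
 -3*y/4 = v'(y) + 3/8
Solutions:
 v(y) = C1 - 3*y^2/8 - 3*y/8


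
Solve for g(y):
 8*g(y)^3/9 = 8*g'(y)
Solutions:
 g(y) = -3*sqrt(2)*sqrt(-1/(C1 + y))/2
 g(y) = 3*sqrt(2)*sqrt(-1/(C1 + y))/2


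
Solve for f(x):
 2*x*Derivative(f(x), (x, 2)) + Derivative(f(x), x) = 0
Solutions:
 f(x) = C1 + C2*sqrt(x)


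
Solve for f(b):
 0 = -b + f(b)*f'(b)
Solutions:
 f(b) = -sqrt(C1 + b^2)
 f(b) = sqrt(C1 + b^2)


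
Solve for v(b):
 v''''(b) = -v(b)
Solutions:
 v(b) = (C1*sin(sqrt(2)*b/2) + C2*cos(sqrt(2)*b/2))*exp(-sqrt(2)*b/2) + (C3*sin(sqrt(2)*b/2) + C4*cos(sqrt(2)*b/2))*exp(sqrt(2)*b/2)


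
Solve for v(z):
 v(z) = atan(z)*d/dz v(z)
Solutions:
 v(z) = C1*exp(Integral(1/atan(z), z))


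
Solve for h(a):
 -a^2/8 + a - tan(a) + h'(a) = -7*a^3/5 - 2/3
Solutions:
 h(a) = C1 - 7*a^4/20 + a^3/24 - a^2/2 - 2*a/3 - log(cos(a))


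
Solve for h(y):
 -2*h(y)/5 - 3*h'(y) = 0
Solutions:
 h(y) = C1*exp(-2*y/15)


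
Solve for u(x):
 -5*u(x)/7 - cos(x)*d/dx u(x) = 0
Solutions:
 u(x) = C1*(sin(x) - 1)^(5/14)/(sin(x) + 1)^(5/14)


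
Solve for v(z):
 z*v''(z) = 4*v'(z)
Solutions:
 v(z) = C1 + C2*z^5


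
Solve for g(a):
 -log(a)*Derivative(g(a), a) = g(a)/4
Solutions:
 g(a) = C1*exp(-li(a)/4)


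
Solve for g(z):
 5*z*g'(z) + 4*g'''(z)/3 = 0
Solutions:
 g(z) = C1 + Integral(C2*airyai(-30^(1/3)*z/2) + C3*airybi(-30^(1/3)*z/2), z)


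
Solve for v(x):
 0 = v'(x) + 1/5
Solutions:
 v(x) = C1 - x/5


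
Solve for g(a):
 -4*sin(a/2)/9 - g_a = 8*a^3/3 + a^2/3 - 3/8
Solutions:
 g(a) = C1 - 2*a^4/3 - a^3/9 + 3*a/8 + 8*cos(a/2)/9


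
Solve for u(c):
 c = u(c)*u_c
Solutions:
 u(c) = -sqrt(C1 + c^2)
 u(c) = sqrt(C1 + c^2)


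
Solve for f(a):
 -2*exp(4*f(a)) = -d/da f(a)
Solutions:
 f(a) = log(-(-1/(C1 + 8*a))^(1/4))
 f(a) = log(-1/(C1 + 8*a))/4
 f(a) = log(-I*(-1/(C1 + 8*a))^(1/4))
 f(a) = log(I*(-1/(C1 + 8*a))^(1/4))


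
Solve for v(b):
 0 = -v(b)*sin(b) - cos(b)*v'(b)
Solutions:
 v(b) = C1*cos(b)


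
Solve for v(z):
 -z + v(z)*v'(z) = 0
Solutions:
 v(z) = -sqrt(C1 + z^2)
 v(z) = sqrt(C1 + z^2)


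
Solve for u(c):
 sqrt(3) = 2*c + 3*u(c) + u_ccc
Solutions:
 u(c) = C3*exp(-3^(1/3)*c) - 2*c/3 + (C1*sin(3^(5/6)*c/2) + C2*cos(3^(5/6)*c/2))*exp(3^(1/3)*c/2) + sqrt(3)/3


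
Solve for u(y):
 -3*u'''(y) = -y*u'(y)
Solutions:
 u(y) = C1 + Integral(C2*airyai(3^(2/3)*y/3) + C3*airybi(3^(2/3)*y/3), y)


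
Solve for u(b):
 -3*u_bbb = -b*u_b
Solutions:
 u(b) = C1 + Integral(C2*airyai(3^(2/3)*b/3) + C3*airybi(3^(2/3)*b/3), b)


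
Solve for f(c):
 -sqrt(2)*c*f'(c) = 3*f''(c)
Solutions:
 f(c) = C1 + C2*erf(2^(3/4)*sqrt(3)*c/6)


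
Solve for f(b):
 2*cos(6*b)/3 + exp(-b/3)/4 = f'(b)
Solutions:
 f(b) = C1 + sin(6*b)/9 - 3*exp(-b/3)/4


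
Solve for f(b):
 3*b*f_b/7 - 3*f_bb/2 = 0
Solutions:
 f(b) = C1 + C2*erfi(sqrt(7)*b/7)


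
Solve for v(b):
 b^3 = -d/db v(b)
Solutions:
 v(b) = C1 - b^4/4


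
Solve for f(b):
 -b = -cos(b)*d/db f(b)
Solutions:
 f(b) = C1 + Integral(b/cos(b), b)


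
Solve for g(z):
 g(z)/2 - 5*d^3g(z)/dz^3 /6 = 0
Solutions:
 g(z) = C3*exp(3^(1/3)*5^(2/3)*z/5) + (C1*sin(3^(5/6)*5^(2/3)*z/10) + C2*cos(3^(5/6)*5^(2/3)*z/10))*exp(-3^(1/3)*5^(2/3)*z/10)


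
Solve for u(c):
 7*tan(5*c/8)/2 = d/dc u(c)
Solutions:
 u(c) = C1 - 28*log(cos(5*c/8))/5


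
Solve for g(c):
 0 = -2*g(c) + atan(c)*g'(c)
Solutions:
 g(c) = C1*exp(2*Integral(1/atan(c), c))


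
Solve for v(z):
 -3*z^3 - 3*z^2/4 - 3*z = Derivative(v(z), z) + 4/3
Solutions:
 v(z) = C1 - 3*z^4/4 - z^3/4 - 3*z^2/2 - 4*z/3


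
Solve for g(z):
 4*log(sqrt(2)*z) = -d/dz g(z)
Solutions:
 g(z) = C1 - 4*z*log(z) - z*log(4) + 4*z


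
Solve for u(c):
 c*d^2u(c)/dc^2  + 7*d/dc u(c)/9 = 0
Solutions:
 u(c) = C1 + C2*c^(2/9)


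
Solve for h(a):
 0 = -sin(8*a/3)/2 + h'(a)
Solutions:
 h(a) = C1 - 3*cos(8*a/3)/16


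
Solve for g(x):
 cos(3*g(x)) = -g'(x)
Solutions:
 g(x) = -asin((C1 + exp(6*x))/(C1 - exp(6*x)))/3 + pi/3
 g(x) = asin((C1 + exp(6*x))/(C1 - exp(6*x)))/3


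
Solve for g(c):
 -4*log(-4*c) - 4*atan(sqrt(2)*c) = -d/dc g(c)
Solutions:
 g(c) = C1 + 4*c*log(-c) + 4*c*atan(sqrt(2)*c) - 4*c + 8*c*log(2) - sqrt(2)*log(2*c^2 + 1)


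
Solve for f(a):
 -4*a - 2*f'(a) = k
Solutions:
 f(a) = C1 - a^2 - a*k/2


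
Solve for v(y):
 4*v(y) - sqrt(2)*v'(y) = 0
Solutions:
 v(y) = C1*exp(2*sqrt(2)*y)


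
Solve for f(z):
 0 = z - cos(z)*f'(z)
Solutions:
 f(z) = C1 + Integral(z/cos(z), z)


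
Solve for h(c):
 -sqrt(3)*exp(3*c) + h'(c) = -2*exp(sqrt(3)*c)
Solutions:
 h(c) = C1 + sqrt(3)*exp(3*c)/3 - 2*sqrt(3)*exp(sqrt(3)*c)/3


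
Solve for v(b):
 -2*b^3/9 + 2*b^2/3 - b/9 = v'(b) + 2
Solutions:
 v(b) = C1 - b^4/18 + 2*b^3/9 - b^2/18 - 2*b


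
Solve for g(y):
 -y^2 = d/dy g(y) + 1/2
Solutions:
 g(y) = C1 - y^3/3 - y/2


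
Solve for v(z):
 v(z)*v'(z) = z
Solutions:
 v(z) = -sqrt(C1 + z^2)
 v(z) = sqrt(C1 + z^2)


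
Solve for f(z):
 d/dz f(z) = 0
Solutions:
 f(z) = C1


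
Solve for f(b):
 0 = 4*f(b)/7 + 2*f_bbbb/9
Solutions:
 f(b) = (C1*sin(14^(3/4)*sqrt(3)*b/14) + C2*cos(14^(3/4)*sqrt(3)*b/14))*exp(-14^(3/4)*sqrt(3)*b/14) + (C3*sin(14^(3/4)*sqrt(3)*b/14) + C4*cos(14^(3/4)*sqrt(3)*b/14))*exp(14^(3/4)*sqrt(3)*b/14)


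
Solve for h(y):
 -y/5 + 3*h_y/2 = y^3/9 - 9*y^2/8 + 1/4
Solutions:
 h(y) = C1 + y^4/54 - y^3/4 + y^2/15 + y/6


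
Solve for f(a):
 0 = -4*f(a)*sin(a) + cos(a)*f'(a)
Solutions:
 f(a) = C1/cos(a)^4


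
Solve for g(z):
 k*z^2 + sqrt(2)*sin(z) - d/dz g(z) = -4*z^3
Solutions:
 g(z) = C1 + k*z^3/3 + z^4 - sqrt(2)*cos(z)


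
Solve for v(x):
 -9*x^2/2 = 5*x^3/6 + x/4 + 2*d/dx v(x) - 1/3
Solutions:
 v(x) = C1 - 5*x^4/48 - 3*x^3/4 - x^2/16 + x/6


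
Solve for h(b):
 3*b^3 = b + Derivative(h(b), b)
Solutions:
 h(b) = C1 + 3*b^4/4 - b^2/2


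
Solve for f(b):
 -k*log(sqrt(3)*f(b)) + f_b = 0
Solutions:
 Integral(1/(2*log(_y) + log(3)), (_y, f(b))) = C1 + b*k/2


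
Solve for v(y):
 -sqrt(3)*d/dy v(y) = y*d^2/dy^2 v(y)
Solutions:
 v(y) = C1 + C2*y^(1 - sqrt(3))


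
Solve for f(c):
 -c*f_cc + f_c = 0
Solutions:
 f(c) = C1 + C2*c^2


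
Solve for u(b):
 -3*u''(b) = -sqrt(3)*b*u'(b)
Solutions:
 u(b) = C1 + C2*erfi(sqrt(2)*3^(3/4)*b/6)


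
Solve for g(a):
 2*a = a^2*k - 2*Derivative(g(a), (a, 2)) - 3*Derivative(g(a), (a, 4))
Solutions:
 g(a) = C1 + C2*a + C3*sin(sqrt(6)*a/3) + C4*cos(sqrt(6)*a/3) + a^4*k/24 - a^3/6 - 3*a^2*k/4


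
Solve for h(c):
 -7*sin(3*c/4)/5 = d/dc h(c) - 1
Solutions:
 h(c) = C1 + c + 28*cos(3*c/4)/15


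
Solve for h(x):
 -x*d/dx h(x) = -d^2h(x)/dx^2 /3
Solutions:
 h(x) = C1 + C2*erfi(sqrt(6)*x/2)


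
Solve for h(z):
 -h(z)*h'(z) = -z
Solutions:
 h(z) = -sqrt(C1 + z^2)
 h(z) = sqrt(C1 + z^2)


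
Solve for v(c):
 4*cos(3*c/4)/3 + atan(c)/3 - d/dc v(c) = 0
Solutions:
 v(c) = C1 + c*atan(c)/3 - log(c^2 + 1)/6 + 16*sin(3*c/4)/9


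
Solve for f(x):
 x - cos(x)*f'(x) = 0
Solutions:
 f(x) = C1 + Integral(x/cos(x), x)


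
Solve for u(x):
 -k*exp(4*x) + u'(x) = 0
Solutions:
 u(x) = C1 + k*exp(4*x)/4


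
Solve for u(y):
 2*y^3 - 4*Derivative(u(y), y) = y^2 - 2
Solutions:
 u(y) = C1 + y^4/8 - y^3/12 + y/2


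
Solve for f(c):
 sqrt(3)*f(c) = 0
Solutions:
 f(c) = 0


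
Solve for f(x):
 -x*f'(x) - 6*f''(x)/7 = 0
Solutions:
 f(x) = C1 + C2*erf(sqrt(21)*x/6)


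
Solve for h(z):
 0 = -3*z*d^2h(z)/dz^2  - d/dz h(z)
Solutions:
 h(z) = C1 + C2*z^(2/3)


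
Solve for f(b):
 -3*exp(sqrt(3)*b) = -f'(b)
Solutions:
 f(b) = C1 + sqrt(3)*exp(sqrt(3)*b)


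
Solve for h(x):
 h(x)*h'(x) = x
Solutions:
 h(x) = -sqrt(C1 + x^2)
 h(x) = sqrt(C1 + x^2)


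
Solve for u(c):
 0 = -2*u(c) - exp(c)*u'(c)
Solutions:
 u(c) = C1*exp(2*exp(-c))


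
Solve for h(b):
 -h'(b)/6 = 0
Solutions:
 h(b) = C1


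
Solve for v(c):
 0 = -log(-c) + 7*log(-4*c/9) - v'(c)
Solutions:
 v(c) = C1 + 6*c*log(-c) + 2*c*(-7*log(3) - 3 + 7*log(2))


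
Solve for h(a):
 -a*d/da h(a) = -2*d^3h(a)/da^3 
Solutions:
 h(a) = C1 + Integral(C2*airyai(2^(2/3)*a/2) + C3*airybi(2^(2/3)*a/2), a)


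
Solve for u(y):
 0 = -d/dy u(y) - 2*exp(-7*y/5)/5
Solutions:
 u(y) = C1 + 2*exp(-7*y/5)/7


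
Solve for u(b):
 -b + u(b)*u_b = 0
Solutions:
 u(b) = -sqrt(C1 + b^2)
 u(b) = sqrt(C1 + b^2)


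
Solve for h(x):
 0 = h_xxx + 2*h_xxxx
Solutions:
 h(x) = C1 + C2*x + C3*x^2 + C4*exp(-x/2)


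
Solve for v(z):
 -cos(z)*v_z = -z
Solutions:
 v(z) = C1 + Integral(z/cos(z), z)


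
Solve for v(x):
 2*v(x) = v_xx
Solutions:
 v(x) = C1*exp(-sqrt(2)*x) + C2*exp(sqrt(2)*x)


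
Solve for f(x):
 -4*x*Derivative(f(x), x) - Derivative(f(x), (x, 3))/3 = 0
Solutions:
 f(x) = C1 + Integral(C2*airyai(-12^(1/3)*x) + C3*airybi(-12^(1/3)*x), x)


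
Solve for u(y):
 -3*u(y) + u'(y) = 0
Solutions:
 u(y) = C1*exp(3*y)


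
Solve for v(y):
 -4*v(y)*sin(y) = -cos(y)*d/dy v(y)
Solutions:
 v(y) = C1/cos(y)^4


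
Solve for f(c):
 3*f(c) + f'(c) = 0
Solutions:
 f(c) = C1*exp(-3*c)


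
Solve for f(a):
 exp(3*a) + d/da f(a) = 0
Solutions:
 f(a) = C1 - exp(3*a)/3


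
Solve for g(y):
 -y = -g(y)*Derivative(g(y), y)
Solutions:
 g(y) = -sqrt(C1 + y^2)
 g(y) = sqrt(C1 + y^2)


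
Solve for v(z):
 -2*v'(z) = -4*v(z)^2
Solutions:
 v(z) = -1/(C1 + 2*z)


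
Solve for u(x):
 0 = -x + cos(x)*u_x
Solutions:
 u(x) = C1 + Integral(x/cos(x), x)


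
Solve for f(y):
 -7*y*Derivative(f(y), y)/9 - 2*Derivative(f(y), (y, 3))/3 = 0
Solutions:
 f(y) = C1 + Integral(C2*airyai(-6^(2/3)*7^(1/3)*y/6) + C3*airybi(-6^(2/3)*7^(1/3)*y/6), y)


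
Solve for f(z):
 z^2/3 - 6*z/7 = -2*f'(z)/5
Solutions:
 f(z) = C1 - 5*z^3/18 + 15*z^2/14


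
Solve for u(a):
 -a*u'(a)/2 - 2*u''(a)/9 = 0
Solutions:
 u(a) = C1 + C2*erf(3*sqrt(2)*a/4)


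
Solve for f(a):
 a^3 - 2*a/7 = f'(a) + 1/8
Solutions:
 f(a) = C1 + a^4/4 - a^2/7 - a/8


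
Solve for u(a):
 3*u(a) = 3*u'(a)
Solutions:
 u(a) = C1*exp(a)


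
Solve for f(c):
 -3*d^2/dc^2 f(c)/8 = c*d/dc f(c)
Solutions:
 f(c) = C1 + C2*erf(2*sqrt(3)*c/3)


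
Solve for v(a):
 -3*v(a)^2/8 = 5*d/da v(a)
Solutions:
 v(a) = 40/(C1 + 3*a)


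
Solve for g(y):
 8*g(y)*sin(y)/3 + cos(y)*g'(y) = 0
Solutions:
 g(y) = C1*cos(y)^(8/3)


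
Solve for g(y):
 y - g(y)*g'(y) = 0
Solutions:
 g(y) = -sqrt(C1 + y^2)
 g(y) = sqrt(C1 + y^2)


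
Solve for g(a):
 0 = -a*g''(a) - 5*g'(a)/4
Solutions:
 g(a) = C1 + C2/a^(1/4)


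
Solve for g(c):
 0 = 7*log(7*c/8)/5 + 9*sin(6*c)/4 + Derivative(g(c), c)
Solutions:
 g(c) = C1 - 7*c*log(c)/5 - 7*c*log(7)/5 + 7*c/5 + 21*c*log(2)/5 + 3*cos(6*c)/8


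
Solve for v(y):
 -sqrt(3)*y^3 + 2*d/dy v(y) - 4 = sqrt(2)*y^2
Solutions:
 v(y) = C1 + sqrt(3)*y^4/8 + sqrt(2)*y^3/6 + 2*y


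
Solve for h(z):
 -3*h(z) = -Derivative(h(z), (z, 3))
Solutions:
 h(z) = C3*exp(3^(1/3)*z) + (C1*sin(3^(5/6)*z/2) + C2*cos(3^(5/6)*z/2))*exp(-3^(1/3)*z/2)


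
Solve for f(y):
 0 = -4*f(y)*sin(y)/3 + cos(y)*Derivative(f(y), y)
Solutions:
 f(y) = C1/cos(y)^(4/3)


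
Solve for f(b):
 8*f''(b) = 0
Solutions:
 f(b) = C1 + C2*b
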